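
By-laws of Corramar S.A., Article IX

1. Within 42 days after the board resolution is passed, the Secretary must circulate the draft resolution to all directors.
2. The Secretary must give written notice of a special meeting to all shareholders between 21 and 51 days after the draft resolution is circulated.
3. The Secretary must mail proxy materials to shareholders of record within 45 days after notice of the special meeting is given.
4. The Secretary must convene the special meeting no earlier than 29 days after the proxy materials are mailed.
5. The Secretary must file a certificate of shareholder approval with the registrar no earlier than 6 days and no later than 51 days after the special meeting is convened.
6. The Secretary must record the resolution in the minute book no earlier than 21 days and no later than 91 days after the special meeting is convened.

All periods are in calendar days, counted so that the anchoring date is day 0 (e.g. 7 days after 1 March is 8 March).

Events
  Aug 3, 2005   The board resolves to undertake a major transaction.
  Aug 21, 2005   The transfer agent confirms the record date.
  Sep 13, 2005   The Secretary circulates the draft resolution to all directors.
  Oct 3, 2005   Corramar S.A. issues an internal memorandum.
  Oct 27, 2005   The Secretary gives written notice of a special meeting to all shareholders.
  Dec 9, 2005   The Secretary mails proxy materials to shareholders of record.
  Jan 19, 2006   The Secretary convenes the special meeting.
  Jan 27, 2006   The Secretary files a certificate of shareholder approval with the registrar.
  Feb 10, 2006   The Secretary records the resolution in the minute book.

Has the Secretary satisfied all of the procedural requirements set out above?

Yes

Step 1 — counting 42 days from Aug 3, 2005 (when the board resolution is passed) gives a deadline of Sep 14, 2005; Sep 13, 2005 is within that limit.
Step 2 — 21 and 51 days from Sep 13, 2005 (when the draft resolution is circulated) are Oct 4, 2005 and Nov 3, 2005 respectively; done Oct 27, 2005, which is between those dates.
Step 3 — counting 45 days from Oct 27, 2005 (when notice of the special meeting is given) gives a deadline of Dec 11, 2005; done Dec 9, 2005 — timely.
Step 4 — must wait 29 days from Dec 9, 2005 (when the proxy materials are mailed), so not before Jan 7, 2006; Jan 19, 2006 is on or after that date.
Step 5 — 6 and 51 days from Jan 19, 2006 (when the special meeting is convened) are Jan 25, 2006 and Mar 11, 2006 respectively; done Jan 27, 2006, which is between those dates.
Step 6 — 21 and 91 days from Jan 19, 2006 (when the special meeting is convened) are Feb 9, 2006 and Apr 20, 2006 respectively; done Feb 10, 2006, which is between those dates.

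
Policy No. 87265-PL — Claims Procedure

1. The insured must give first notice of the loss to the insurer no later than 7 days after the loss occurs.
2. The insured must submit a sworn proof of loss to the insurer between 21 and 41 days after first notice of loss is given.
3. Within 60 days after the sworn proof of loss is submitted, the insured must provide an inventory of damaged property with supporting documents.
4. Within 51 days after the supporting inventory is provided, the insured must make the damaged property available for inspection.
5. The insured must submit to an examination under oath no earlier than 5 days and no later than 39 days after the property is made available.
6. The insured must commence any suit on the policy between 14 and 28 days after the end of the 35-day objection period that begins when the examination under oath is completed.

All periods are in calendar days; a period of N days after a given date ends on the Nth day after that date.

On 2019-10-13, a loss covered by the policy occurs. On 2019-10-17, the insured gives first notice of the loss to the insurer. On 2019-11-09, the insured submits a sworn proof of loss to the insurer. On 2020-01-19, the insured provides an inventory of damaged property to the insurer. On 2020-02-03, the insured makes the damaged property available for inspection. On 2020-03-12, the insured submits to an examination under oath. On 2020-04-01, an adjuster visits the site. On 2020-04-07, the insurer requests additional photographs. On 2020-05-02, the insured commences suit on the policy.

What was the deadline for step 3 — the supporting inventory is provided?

Step 3 runs from 2019-11-09, when the sworn proof of loss is submitted. 60 days after 2019-11-09 is 2020-01-08.

2020-01-08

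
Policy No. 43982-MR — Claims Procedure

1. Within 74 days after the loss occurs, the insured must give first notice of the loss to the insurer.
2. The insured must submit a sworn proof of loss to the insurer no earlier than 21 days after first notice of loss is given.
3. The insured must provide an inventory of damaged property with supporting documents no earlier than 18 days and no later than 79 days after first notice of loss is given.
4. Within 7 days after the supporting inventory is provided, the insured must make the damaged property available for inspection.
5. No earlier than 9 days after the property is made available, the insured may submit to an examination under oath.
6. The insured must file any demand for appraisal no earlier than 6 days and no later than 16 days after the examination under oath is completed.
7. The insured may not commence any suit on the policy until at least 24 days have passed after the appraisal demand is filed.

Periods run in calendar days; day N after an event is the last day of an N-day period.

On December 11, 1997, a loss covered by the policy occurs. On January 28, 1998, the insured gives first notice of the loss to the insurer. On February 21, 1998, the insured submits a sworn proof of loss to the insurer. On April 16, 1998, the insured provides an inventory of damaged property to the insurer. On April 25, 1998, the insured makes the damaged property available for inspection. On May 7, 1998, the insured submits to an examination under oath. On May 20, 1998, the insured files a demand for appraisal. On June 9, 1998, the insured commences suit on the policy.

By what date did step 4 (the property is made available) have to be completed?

Step 4 runs from April 16, 1998, when the supporting inventory is provided. 7 days after April 16, 1998 is April 23, 1998.

April 23, 1998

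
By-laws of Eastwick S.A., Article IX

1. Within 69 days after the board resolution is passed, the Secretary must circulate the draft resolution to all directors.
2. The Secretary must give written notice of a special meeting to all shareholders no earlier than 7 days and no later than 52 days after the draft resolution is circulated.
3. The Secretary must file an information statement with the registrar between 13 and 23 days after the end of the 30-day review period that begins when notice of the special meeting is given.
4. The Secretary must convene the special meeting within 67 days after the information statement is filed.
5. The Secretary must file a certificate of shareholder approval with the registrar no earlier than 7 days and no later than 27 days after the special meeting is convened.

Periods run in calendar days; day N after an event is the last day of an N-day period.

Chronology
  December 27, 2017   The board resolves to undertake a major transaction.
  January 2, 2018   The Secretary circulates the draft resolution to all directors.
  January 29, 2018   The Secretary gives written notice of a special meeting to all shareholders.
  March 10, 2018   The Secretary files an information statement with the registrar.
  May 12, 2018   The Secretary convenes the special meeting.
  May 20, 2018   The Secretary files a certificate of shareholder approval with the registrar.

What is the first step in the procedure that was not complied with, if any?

Step 1: 69 days after December 27, 2017 (when the board resolution is passed) is March 6, 2018; completed January 2, 2018, before the deadline.
Step 2: the window is 7–52 days after January 2, 2018 (when the draft resolution is circulated), so January 9, 2018 through February 23, 2018; done January 29, 2018, which is between those dates.
Step 3: the window is 13–23 days after February 28, 2018 (end of the 30-day review period, which began when notice of the special meeting is given on January 29, 2018), so March 13, 2018 through March 23, 2018; March 10, 2018 is 3 days too early.

Step 3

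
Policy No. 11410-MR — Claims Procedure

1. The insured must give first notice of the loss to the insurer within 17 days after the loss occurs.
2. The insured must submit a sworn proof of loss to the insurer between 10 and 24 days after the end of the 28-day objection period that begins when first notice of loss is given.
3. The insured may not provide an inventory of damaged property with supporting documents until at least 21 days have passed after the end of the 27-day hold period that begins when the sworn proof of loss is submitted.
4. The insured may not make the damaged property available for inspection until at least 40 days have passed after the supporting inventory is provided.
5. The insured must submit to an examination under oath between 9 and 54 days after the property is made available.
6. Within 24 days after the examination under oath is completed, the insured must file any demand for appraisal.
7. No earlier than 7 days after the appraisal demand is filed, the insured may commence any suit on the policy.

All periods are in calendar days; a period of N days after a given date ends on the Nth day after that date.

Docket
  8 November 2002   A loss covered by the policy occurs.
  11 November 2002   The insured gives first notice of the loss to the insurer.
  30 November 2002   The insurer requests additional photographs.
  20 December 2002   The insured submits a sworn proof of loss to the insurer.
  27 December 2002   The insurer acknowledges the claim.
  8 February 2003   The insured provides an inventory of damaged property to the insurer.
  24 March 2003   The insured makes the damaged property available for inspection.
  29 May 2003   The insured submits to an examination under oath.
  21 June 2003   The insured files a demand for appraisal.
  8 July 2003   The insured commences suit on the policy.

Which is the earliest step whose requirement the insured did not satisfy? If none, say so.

Step 5

Step 1: 17 days after 8 November 2002 (when the loss occurs) is 25 November 2002; completed 11 November 2002, before the deadline.
Step 2: the window is 10–24 days after 9 December 2002 (end of the 28-day objection period, which began when first notice of loss is given on 11 November 2002), so 19 December 2002 through 2 January 2003; 20 December 2002 falls inside that range.
Step 3: the earliest permitted date is 21 days after 16 January 2003 (end of the 27-day hold period, which began when the sworn proof of loss is submitted on 20 December 2002), i.e. 6 February 2003; done 8 February 2003 — permitted.
Step 4: the earliest permitted date is 40 days after 8 February 2003 (when the supporting inventory is provided), i.e. 20 March 2003; done 24 March 2003 — permitted.
Step 5: the window is 9–54 days after 24 March 2003 (when the property is made available), so 2 April 2003 through 17 May 2003; done 29 May 2003 — 12 days after the window closed.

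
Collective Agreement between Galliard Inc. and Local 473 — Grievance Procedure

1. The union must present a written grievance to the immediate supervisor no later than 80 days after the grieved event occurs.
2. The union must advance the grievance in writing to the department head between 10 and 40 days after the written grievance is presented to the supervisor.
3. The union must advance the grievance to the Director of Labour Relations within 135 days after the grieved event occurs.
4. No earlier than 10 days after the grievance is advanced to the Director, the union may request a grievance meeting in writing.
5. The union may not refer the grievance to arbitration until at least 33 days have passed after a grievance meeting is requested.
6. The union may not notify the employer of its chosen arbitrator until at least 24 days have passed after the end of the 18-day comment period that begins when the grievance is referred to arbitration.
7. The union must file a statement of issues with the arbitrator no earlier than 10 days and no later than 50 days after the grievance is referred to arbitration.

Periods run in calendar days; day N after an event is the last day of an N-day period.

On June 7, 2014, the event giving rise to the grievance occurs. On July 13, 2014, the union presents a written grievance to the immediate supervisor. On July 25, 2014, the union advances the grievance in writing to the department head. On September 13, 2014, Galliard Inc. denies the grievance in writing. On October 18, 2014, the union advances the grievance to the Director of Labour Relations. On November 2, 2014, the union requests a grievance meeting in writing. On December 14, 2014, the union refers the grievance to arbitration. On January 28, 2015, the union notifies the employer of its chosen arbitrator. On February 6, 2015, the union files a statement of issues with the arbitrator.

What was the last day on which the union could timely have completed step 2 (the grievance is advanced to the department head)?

August 22, 2014

Step 2 runs from July 13, 2014, when the written grievance is presented to the supervisor. The window is 10–40 days after July 13, 2014; it closes on August 22, 2014.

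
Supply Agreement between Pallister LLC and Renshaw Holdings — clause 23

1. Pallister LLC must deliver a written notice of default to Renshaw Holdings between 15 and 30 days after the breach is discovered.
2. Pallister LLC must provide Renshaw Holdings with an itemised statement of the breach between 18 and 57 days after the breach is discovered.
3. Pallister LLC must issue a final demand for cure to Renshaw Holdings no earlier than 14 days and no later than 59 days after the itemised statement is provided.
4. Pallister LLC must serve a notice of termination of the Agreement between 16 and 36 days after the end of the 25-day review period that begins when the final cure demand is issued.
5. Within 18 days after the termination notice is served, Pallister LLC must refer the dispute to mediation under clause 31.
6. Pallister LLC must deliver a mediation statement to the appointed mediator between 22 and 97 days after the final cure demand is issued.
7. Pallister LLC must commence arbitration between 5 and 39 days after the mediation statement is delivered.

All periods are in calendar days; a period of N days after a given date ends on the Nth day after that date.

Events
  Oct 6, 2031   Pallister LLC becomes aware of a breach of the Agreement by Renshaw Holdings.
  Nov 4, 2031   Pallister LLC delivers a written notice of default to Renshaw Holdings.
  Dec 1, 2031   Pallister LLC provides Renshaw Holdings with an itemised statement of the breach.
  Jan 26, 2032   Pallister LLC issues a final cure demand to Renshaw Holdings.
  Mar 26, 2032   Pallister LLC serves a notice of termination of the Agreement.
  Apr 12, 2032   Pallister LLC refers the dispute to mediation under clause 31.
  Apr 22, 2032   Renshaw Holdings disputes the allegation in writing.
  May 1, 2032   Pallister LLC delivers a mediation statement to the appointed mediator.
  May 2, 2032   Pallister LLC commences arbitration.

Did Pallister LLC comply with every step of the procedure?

No

Step 1: the window is 15–30 days after Oct 6, 2031 (when the breach is discovered), so Oct 21, 2031 through Nov 5, 2031; Nov 4, 2031 falls inside that range.
Step 2: the window is 18–57 days after Oct 6, 2031 (when the breach is discovered), so Oct 24, 2031 through Dec 2, 2031; Dec 1, 2031 falls inside that range.
Step 3: the window is 14–59 days after Dec 1, 2031 (when the itemised statement is provided), so Dec 15, 2031 through Jan 29, 2032; Jan 26, 2032 falls inside that range.
Step 4: the window is 16–36 days after Feb 20, 2032 (end of the 25-day review period, which began when the final cure demand is issued on Jan 26, 2032), so Mar 7, 2032 through Mar 27, 2032; done Mar 26, 2032, which is between those dates.
Step 5: 18 days after Mar 26, 2032 (when the termination notice is served) is Apr 13, 2032; done Apr 12, 2032 — timely.
Step 6: the window is 22–97 days after Jan 26, 2032 (when the final cure demand is issued), so Feb 17, 2032 through May 2, 2032; May 1, 2032 falls inside that range.
Step 7: the window is 5–39 days after May 1, 2032 (when the mediation statement is delivered), so May 6, 2032 through Jun 9, 2032; done May 2, 2032 — 4 days before the window opened.
That is the first point of non-compliance.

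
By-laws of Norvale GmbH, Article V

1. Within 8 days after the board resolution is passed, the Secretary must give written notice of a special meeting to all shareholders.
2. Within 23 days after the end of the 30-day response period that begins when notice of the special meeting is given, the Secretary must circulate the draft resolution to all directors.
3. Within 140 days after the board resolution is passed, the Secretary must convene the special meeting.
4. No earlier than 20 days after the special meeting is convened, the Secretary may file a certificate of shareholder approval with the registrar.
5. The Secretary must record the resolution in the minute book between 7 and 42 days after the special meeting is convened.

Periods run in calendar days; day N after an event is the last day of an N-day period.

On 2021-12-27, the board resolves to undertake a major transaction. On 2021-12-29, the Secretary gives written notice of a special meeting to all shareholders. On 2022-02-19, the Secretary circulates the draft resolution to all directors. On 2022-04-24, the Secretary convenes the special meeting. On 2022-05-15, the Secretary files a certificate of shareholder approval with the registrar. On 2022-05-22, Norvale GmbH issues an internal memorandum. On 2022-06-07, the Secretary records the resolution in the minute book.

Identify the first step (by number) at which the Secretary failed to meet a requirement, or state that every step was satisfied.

(1) due by 2021-12-27 + 8 days = 2022-01-04; done 2021-12-29 — timely.
(2) due by 2022-01-28 + 23 days = 2022-02-20; completed 2022-02-19, before the deadline.
(3) due by 2021-12-27 + 140 days = 2022-05-16; done 2022-04-24 — timely.
(4) permitted from 2022-04-24 + 20 days = 2022-05-14 onward; done 2022-05-15, after the minimum wait.
(5) the permitted window runs from 2022-04-24 + 7 = 2022-05-01 to 2022-04-24 + 42 = 2022-06-05; 2022-06-07 is 2 days past the end of the window.
That is the first point of non-compliance.

Step 5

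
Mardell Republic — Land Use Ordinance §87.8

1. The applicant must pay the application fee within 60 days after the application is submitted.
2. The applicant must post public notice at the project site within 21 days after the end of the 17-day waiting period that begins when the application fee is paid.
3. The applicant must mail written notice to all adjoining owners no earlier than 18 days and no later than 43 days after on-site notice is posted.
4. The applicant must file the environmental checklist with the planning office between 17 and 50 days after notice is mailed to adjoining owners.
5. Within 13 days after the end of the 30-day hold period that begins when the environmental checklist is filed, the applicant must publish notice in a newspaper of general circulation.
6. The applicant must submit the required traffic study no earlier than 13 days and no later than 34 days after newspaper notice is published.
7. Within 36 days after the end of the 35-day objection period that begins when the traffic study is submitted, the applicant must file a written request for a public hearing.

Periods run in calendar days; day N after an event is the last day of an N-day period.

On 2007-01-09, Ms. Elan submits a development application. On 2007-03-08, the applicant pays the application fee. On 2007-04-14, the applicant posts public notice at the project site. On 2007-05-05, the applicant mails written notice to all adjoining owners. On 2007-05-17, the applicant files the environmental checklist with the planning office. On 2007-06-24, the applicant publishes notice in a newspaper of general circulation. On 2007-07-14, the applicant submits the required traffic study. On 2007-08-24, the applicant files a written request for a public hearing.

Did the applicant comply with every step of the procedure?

Step 1: 60 days after 2007-01-09 (when the application is submitted) is 2007-03-10; 2007-03-08 is within that limit.
Step 2: 21 days after 2007-03-25 (end of the 17-day waiting period, which began when the application fee is paid on 2007-03-08) is 2007-04-15; done 2007-04-14 — timely.
Step 3: the window is 18–43 days after 2007-04-14 (when on-site notice is posted), so 2007-05-02 through 2007-05-27; done 2007-05-05 — within the window.
Step 4: the window is 17–50 days after 2007-05-05 (when notice is mailed to adjoining owners), so 2007-05-22 through 2007-06-24; done 2007-05-17 — 5 days before the window opened.
That is the first point of non-compliance.

No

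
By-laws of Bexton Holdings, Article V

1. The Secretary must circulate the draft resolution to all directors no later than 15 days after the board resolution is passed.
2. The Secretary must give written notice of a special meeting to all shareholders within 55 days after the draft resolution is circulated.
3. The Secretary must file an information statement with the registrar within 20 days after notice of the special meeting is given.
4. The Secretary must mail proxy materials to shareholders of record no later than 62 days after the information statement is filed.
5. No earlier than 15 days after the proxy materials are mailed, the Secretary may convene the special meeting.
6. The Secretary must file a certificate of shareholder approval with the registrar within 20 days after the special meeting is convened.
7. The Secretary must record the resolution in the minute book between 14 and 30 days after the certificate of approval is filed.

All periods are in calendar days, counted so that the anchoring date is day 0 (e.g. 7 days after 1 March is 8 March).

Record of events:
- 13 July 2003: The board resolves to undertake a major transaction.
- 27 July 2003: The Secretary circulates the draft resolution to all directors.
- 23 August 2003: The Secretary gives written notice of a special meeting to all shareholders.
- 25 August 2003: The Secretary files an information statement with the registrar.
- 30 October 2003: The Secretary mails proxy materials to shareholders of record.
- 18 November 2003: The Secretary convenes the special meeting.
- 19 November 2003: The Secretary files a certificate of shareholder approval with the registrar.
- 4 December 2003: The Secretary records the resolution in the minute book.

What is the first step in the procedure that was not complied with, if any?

(1) due by 13 July 2003 + 15 days = 28 July 2003; done 27 July 2003 — timely.
(2) due by 27 July 2003 + 55 days = 20 September 2003; done 23 August 2003 — timely.
(3) due by 23 August 2003 + 20 days = 12 September 2003; done 25 August 2003 — timely.
(4) due by 25 August 2003 + 62 days = 26 October 2003; 30 October 2003 misses that deadline by 4 days.

Step 4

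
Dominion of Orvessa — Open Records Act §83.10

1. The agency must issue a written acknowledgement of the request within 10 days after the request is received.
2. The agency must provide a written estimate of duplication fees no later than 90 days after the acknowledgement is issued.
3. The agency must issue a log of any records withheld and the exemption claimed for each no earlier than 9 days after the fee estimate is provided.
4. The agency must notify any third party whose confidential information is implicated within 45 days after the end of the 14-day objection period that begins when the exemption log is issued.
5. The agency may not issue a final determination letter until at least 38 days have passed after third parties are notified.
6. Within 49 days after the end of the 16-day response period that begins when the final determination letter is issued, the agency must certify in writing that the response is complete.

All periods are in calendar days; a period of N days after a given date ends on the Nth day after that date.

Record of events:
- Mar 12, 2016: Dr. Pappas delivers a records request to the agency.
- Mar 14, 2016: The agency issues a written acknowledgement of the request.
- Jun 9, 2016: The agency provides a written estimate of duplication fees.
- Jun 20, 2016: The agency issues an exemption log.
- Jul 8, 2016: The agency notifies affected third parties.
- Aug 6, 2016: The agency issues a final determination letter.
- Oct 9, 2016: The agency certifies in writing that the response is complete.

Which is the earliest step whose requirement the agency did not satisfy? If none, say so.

Step 5

Step 1 — counting 10 days from Mar 12, 2016 (when the request is received) gives a deadline of Mar 22, 2016; Mar 14, 2016 is within that limit.
Step 2 — counting 90 days from Mar 14, 2016 (when the acknowledgement is issued) gives a deadline of Jun 12, 2016; done Jun 9, 2016 — timely.
Step 3 — must wait 9 days from Jun 9, 2016 (when the fee estimate is provided), so not before Jun 18, 2016; done Jun 20, 2016 — permitted.
Step 4 — counting 45 days from Jul 4, 2016 (end of the 14-day objection period, which began when the exemption log is issued on Jun 20, 2016) gives a deadline of Aug 18, 2016; Jul 8, 2016 is within that limit.
Step 5 — must wait 38 days from Jul 8, 2016 (when third parties are notified), so not before Aug 15, 2016; done Aug 6, 2016 — 9 days too early.
Later steps need not be reached.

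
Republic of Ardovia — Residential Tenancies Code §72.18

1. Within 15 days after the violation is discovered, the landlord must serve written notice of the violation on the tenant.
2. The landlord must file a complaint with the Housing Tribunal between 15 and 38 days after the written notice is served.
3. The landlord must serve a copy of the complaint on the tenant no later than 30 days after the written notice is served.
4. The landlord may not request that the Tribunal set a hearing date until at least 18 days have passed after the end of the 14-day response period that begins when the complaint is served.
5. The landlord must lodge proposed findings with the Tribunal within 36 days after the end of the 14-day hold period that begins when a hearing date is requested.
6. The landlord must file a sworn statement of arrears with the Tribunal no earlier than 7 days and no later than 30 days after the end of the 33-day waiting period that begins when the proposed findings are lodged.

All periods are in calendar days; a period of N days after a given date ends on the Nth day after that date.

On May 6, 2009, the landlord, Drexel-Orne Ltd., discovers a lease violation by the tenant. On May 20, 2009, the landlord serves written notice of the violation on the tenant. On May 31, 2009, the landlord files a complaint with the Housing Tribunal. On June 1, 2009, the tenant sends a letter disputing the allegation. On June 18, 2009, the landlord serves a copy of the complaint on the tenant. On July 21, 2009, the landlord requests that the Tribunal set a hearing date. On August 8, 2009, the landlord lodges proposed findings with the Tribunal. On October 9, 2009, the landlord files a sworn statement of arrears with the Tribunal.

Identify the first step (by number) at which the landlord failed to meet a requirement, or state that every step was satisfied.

Step 2

Step 1: 15 days after May 6, 2009 (when the violation is discovered) is May 21, 2009; completed May 20, 2009, before the deadline.
Step 2: the window is 15–38 days after May 20, 2009 (when the written notice is served), so June 4, 2009 through June 27, 2009; done May 31, 2009 — 4 days before the window opened.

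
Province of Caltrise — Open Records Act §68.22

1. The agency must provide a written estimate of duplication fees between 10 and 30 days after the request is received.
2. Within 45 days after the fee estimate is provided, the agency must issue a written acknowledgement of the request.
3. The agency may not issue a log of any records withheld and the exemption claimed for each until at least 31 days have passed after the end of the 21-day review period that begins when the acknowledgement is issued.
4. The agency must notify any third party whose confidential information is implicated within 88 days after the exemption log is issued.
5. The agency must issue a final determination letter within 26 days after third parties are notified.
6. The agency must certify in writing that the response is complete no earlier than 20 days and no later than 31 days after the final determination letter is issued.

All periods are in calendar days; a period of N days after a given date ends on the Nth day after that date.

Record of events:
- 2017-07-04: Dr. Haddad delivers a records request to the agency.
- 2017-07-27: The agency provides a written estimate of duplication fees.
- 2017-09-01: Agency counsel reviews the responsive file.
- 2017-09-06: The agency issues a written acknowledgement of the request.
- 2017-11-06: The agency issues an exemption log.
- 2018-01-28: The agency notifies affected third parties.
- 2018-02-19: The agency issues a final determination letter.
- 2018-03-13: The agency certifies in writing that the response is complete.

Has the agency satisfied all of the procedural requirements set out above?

Yes

(1) the permitted window runs from 2017-07-04 + 10 = 2017-07-14 to 2017-07-04 + 30 = 2017-08-03; 2017-07-27 falls inside that range.
(2) due by 2017-07-27 + 45 days = 2017-09-10; completed 2017-09-06, before the deadline.
(3) permitted from 2017-09-27 + 31 days = 2017-10-28 onward; done 2017-11-06, after the minimum wait.
(4) due by 2017-11-06 + 88 days = 2018-02-02; 2018-01-28 is within that limit.
(5) due by 2018-01-28 + 26 days = 2018-02-23; completed 2018-02-19, before the deadline.
(6) the permitted window runs from 2018-02-19 + 20 = 2018-03-11 to 2018-02-19 + 31 = 2018-03-22; done 2018-03-13 — within the window.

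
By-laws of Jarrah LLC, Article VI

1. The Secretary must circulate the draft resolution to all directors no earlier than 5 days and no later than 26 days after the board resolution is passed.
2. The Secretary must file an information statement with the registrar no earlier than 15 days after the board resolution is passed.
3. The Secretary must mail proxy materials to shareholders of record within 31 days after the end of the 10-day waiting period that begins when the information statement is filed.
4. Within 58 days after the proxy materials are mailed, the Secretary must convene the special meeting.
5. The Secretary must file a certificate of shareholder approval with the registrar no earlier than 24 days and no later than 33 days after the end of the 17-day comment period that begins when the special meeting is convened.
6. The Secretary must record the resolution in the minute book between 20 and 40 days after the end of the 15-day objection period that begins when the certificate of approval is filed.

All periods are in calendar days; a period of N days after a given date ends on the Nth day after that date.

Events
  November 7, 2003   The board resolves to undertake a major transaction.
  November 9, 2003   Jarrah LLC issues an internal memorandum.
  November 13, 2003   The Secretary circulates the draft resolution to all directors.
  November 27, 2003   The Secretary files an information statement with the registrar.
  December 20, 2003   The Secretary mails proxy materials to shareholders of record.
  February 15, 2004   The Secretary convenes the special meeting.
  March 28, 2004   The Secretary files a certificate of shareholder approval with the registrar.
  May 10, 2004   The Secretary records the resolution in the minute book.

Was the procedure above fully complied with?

Step 1 — 5 and 26 days from November 7, 2003 (when the board resolution is passed) are November 12, 2003 and December 3, 2003 respectively; November 13, 2003 falls inside that range.
Step 2 — must wait 15 days from November 7, 2003 (when the board resolution is passed), so not before November 22, 2003; done November 27, 2003, after the minimum wait.
Step 3 — counting 31 days from December 7, 2003 (end of the 10-day waiting period, which began when the information statement is filed on November 27, 2003) gives a deadline of January 7, 2004; December 20, 2003 is within that limit.
Step 4 — counting 58 days from December 20, 2003 (when the proxy materials are mailed) gives a deadline of February 16, 2004; completed February 15, 2004, before the deadline.
Step 5 — 24 and 33 days from March 3, 2004 (end of the 17-day comment period, which began when the special meeting is convened on February 15, 2004) are March 27, 2004 and April 5, 2004 respectively; March 28, 2004 falls inside that range.
Step 6 — 20 and 40 days from April 12, 2004 (end of the 15-day objection period, which began when the certificate of approval is filed on March 28, 2004) are May 2, 2004 and May 22, 2004 respectively; May 10, 2004 falls inside that range.

Yes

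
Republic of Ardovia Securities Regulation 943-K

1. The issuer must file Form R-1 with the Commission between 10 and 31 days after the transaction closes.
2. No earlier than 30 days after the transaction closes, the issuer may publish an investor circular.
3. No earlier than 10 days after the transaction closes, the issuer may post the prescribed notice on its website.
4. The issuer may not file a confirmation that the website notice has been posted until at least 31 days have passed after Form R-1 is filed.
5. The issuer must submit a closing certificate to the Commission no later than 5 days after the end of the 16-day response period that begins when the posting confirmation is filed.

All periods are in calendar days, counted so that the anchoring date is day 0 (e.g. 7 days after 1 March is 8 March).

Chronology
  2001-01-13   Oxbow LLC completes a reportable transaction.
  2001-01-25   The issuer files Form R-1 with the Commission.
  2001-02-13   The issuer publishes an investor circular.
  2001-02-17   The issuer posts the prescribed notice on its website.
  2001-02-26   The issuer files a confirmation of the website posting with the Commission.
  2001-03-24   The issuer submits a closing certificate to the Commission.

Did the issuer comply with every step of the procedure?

Step 1: the window is 10–31 days after 2001-01-13 (when the transaction closes), so 2001-01-23 through 2001-02-13; 2001-01-25 falls inside that range.
Step 2: the earliest permitted date is 30 days after 2001-01-13 (when the transaction closes), i.e. 2001-02-12; done 2001-02-13 — permitted.
Step 3: the earliest permitted date is 10 days after 2001-01-13 (when the transaction closes), i.e. 2001-01-23; done 2001-02-17, after the minimum wait.
Step 4: the earliest permitted date is 31 days after 2001-01-25 (when Form R-1 is filed), i.e. 2001-02-25; 2001-02-26 is on or after that date.
Step 5: 5 days after 2001-03-14 (end of the 16-day response period, which began when the posting confirmation is filed on 2001-02-26) is 2001-03-19; done 2001-03-24 — 5 days late.
That is the first point of non-compliance.

No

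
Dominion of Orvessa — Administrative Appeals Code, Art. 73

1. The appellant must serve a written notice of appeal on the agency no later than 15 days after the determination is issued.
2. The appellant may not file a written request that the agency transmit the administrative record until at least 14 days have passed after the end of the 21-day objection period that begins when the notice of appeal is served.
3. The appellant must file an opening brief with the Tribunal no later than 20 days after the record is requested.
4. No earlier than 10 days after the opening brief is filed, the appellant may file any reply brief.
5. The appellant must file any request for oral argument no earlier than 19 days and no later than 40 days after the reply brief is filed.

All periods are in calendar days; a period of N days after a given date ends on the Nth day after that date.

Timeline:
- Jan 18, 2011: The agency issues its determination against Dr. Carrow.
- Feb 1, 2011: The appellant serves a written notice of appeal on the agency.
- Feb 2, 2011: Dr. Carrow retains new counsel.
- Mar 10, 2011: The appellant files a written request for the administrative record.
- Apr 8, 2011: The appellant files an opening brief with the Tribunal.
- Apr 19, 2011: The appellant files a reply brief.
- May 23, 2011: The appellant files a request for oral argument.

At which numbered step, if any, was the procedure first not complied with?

Step 3

Step 1: 15 days after Jan 18, 2011 (when the determination is issued) is Feb 2, 2011; completed Feb 1, 2011, before the deadline.
Step 2: the earliest permitted date is 14 days after Feb 22, 2011 (end of the 21-day objection period, which began when the notice of appeal is served on Feb 1, 2011), i.e. Mar 8, 2011; done Mar 10, 2011 — permitted.
Step 3: 20 days after Mar 10, 2011 (when the record is requested) is Mar 30, 2011; Apr 8, 2011 misses that deadline by 9 days.
The analysis stops there.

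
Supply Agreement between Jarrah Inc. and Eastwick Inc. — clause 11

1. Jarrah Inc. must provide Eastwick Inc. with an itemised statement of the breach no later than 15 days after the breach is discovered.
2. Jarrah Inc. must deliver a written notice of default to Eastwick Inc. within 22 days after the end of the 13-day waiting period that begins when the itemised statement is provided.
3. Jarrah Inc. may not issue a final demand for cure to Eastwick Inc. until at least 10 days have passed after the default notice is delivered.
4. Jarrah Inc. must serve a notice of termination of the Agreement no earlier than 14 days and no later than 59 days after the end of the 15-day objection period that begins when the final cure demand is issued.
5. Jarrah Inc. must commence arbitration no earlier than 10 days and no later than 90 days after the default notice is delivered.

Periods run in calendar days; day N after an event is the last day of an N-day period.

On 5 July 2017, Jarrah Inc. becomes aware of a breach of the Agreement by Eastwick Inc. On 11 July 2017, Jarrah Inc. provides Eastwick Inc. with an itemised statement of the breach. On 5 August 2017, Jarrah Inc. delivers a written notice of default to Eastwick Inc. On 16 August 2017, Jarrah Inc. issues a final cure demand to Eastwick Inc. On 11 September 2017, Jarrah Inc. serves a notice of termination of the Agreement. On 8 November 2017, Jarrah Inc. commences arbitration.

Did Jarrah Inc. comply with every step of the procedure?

No

(1) due by 5 July 2017 + 15 days = 20 July 2017; 11 July 2017 is within that limit.
(2) due by 24 July 2017 + 22 days = 15 August 2017; done 5 August 2017 — timely.
(3) permitted from 5 August 2017 + 10 days = 15 August 2017 onward; done 16 August 2017 — permitted.
(4) the permitted window runs from 31 August 2017 + 14 = 14 September 2017 to 31 August 2017 + 59 = 29 October 2017; done 11 September 2017 — 3 days before the window opened.
No need to go further; step 4 was not satisfied.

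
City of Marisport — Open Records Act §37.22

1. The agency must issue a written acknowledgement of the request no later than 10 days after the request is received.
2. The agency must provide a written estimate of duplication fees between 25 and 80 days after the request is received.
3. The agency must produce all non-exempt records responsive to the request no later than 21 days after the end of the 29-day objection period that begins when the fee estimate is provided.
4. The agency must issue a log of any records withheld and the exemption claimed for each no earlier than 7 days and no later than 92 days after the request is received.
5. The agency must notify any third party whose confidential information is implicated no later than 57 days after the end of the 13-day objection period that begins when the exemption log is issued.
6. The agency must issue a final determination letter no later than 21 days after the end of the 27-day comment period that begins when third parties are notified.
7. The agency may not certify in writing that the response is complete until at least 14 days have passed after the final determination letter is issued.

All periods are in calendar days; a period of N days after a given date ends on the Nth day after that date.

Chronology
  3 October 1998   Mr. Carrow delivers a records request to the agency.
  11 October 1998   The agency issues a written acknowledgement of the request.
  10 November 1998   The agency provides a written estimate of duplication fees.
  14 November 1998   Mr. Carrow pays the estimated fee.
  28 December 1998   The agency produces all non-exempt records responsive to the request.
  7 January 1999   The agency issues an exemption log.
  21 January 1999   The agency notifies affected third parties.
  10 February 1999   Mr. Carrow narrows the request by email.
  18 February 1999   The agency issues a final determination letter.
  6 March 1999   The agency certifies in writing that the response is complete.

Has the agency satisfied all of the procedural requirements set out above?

No

(1) due by 3 October 1998 + 10 days = 13 October 1998; 11 October 1998 is within that limit.
(2) the permitted window runs from 3 October 1998 + 25 = 28 October 1998 to 3 October 1998 + 80 = 22 December 1998; done 10 November 1998, which is between those dates.
(3) due by 9 December 1998 + 21 days = 30 December 1998; 28 December 1998 is within that limit.
(4) the permitted window runs from 3 October 1998 + 7 = 10 October 1998 to 3 October 1998 + 92 = 3 January 1999; 7 January 1999 is 4 days past the end of the window.
That is the first point of non-compliance.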